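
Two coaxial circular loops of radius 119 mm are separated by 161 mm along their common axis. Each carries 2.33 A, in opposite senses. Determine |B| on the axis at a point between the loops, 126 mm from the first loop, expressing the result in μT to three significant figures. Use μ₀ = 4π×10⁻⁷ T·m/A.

Each loop contributes B = μ₀IR²/[2(R²+z²)^(3/2)] on the axis, with z measured from that loop.
Loop 1 (z = 0.126 m): B₁ = 3.98×10⁻⁶ T. Loop 2 (z = 0.035 m): B₂ = 1.09×10⁻⁵ T.
The fields oppose: B = |B₁ − B₂| = 6.88×10⁻⁶ T.

B ≈ 6.88 μT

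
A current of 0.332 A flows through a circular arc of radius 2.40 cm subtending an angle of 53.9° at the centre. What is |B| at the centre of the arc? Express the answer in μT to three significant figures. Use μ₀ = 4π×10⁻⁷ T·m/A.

The Biot–Savart field of a circular arc at its centre is B = μ₀Iφ/(4πR), with φ = 0.9407 rad.
B = (4π×10⁻⁷ × 0.332 × 0.9407) / (4π × 0.024) = 1.30×10⁻⁶ T.

B ≈ 1.30 μT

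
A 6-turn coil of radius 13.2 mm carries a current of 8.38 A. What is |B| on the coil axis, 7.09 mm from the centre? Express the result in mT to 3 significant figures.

For an N-turn flat coil, B = Nμ₀IR²/[2(R²+z²)^(3/2)] with R = 0.0132 m, z = 0.00709 m.
B = 6 × 2.73×10⁻⁴ T = 1.64×10⁻³ T.

B ≈ 1.64 mT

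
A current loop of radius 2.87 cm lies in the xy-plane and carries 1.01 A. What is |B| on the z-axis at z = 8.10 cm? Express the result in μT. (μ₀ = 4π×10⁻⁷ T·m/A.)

B ≈ 0.824 μT

On the axis of a circular loop, B = μ₀IR² / [2(R²+z²)^(3/2)].
R² + z² = (0.0287)² + (0.081)² = 0.007385 m², and (R²+z²)^(3/2) = 6.35×10⁻⁴ m³.
B = (4π×10⁻⁷ × 1.01 × 0.0008237) / (2 × 6.35×10⁻⁴) = 8.24×10⁻⁷ T.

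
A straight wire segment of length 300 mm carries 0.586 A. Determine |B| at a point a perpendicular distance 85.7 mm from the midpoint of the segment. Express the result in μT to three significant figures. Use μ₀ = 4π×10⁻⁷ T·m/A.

B ≈ 1.19 μT

For a finite straight segment, B = (μ₀I/4πd)(sinθ₁ + sinθ₂), where θ₁, θ₂ are the angles from the perpendicular to each end.
The perpendicular from the point meets the wire at its midpoint, so each end is L/2 = 0.15 m away along the wire.
sinθ₁ = 0.15/√(0.15²+0.0857²) = 0.8683; sinθ₂ = 0.15/√(0.15²+0.0857²) = 0.8683.
B = (4π×10⁻⁷ × 0.586) / (4π × 0.0857) × (0.8683 + 0.8683) = 1.19×10⁻⁶ T.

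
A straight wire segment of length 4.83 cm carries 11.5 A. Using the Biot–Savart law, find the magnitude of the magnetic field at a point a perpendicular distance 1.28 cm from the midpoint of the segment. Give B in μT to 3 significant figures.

For a finite straight segment, B = (μ₀I/4πd)(sinθ₁ + sinθ₂), where θ₁, θ₂ are the angles from the perpendicular to each end.
The perpendicular from the point meets the wire at its midpoint, so each end is L/2 = 0.02415 m away along the wire.
sinθ₁ = 0.02415/√(0.02415²+0.0128²) = 0.8836; sinθ₂ = 0.02415/√(0.02415²+0.0128²) = 0.8836.
B = (4π×10⁻⁷ × 11.5) / (4π × 0.0128) × (0.8836 + 0.8836) = 1.59×10⁻⁴ T.

B ≈ 159 μT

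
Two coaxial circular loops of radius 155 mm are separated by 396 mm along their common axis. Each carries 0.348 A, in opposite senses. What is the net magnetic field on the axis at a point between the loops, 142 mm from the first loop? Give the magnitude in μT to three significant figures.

B ≈ 0.366 μT

Each loop contributes B = μ₀IR²/[2(R²+z²)^(3/2)] on the axis, with z measured from that loop.
Loop 1 (z = 0.142 m): B₁ = 5.66×10⁻⁷ T. Loop 2 (z = 0.254 m): B₂ = 1.99×10⁻⁷ T.
The fields oppose: B = |B₁ − B₂| = 3.66×10⁻⁷ T.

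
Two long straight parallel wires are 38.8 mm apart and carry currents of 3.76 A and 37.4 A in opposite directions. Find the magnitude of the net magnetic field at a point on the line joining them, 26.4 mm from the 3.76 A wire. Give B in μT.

B ≈ 632 μT

Each long wire gives B = μ₀I/(2πd). Distances are d₁ = 0.0264 m and d₂ = 0.0124 m.
B₁ = 2.85×10⁻⁵ T, B₂ = 6.03×10⁻⁴ T.
Between antiparallel currents both contributions point the same way, so they add. B = B₁ + B₂ = 2.85×10⁻⁵ + 6.03×10⁻⁴ = 6.32×10⁻⁴ T.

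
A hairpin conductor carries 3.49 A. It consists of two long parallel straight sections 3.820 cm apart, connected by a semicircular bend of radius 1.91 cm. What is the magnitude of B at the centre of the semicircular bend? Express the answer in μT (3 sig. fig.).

The semicircular arc contributes B_arc = μ₀I·π/(4πR) = μ₀I/(4R) = 5.74×10⁻⁵ T.
Each semi-infinite lead is at perpendicular distance R = 0.0191 m from the centre, with the perpendicular foot at its near end, so it contributes μ₀I/(4πR); both point the same way, together 3.65×10⁻⁵ T.
Arc and leads all point the same direction: B = 5.74×10⁻⁵ + 3.65×10⁻⁵ = 9.39×10⁻⁵ T.

B ≈ 93.9 μT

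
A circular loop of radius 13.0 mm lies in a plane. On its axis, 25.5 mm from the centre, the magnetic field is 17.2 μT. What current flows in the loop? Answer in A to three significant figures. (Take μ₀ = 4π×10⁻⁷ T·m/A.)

On the axis of a loop, B = μ₀IR²/[2(R²+z²)^(3/2)], so I = 2B(R²+z²)^(3/2)/(μ₀R²).
R² + z² = 0.000169 + 0.0006503 = 0.0008193 m²; raised to 3/2 gives 2.34×10⁻⁵ m³.
I = 2 × 1.72×10⁻⁵ × 2.34×10⁻⁵ / (1.26×10⁻⁶ × 0.000169) = 3.80 A.

I ≈ 3.80 A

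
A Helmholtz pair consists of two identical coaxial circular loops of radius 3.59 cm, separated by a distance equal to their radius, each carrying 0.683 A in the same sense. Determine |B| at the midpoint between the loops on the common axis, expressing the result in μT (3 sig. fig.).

B ≈ 17.1 μT

Each loop contributes B = μ₀IR²/[2(R²+z²)^(3/2)] on the axis, with z measured from that loop.
Loop 1 (z = 0.01795 m): B₁ = 8.55×10⁻⁶ T. Loop 2 (z = 0.01795 m): B₂ = 8.55×10⁻⁶ T.
The fields add: B = B₁ + B₂ = 1.71×10⁻⁵ T.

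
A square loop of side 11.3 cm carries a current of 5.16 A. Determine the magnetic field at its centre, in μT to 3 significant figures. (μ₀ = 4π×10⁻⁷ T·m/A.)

Each side is a finite straight segment at perpendicular distance d = a/(2 tan(π/4)) = 0.0565 m from the centre, with end-angles ±π/4.
One side contributes B₁ = (μ₀I/4πd)·2 sin(π/4) = 1.29×10⁻⁵ T.
All 4 sides add in the same direction: B = 4 × 1.29×10⁻⁵ = 5.17×10⁻⁵ T.

B ≈ 51.7 μT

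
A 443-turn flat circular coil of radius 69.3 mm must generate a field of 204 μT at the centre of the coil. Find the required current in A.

For an N-turn coil, B = Nμ₀I/(2R) with R = 0.0693 m, so I = 2RB/(Nμ₀) = 2 × 0.0693 × 2.04×10⁻⁴ / (443 × 4π×10⁻⁷) = 5.08×10⁻² A.

I ≈ 0.0508 A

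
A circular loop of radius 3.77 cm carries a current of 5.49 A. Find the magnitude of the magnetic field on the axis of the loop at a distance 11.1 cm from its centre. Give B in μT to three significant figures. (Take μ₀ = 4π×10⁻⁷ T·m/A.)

B ≈ 3.04 μT

On the axis of a circular loop, B = μ₀IR² / [2(R²+z²)^(3/2)].
R² + z² = (0.0377)² + (0.111)² = 0.01374 m², and (R²+z²)^(3/2) = 1.61×10⁻³ m³.
B = (4π×10⁻⁷ × 5.49 × 0.001421) / (2 × 1.61×10⁻³) = 3.04×10⁻⁶ T.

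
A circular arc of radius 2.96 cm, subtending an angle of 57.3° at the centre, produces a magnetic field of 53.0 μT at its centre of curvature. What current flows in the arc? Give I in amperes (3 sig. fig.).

I ≈ 15.7 A

For a circular arc, B = μ₀Iφ/(4πR) with φ in radians; here φ = 1 rad.
So I = 4πRB/(μ₀φ) = 4π × 0.0296 × 5.30×10⁻⁵ / (4π×10⁻⁷ × 1) = 15.7 A.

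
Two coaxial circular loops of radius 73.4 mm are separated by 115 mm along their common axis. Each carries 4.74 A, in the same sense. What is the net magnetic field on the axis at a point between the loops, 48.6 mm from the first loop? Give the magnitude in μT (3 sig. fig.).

B ≈ 40.1 μT

Each loop contributes B = μ₀IR²/[2(R²+z²)^(3/2)] on the axis, with z measured from that loop.
Loop 1 (z = 0.0486 m): B₁ = 2.35×10⁻⁵ T. Loop 2 (z = 0.0664 m): B₂ = 1.65×10⁻⁵ T.
The fields add: B = B₁ + B₂ = 4.01×10⁻⁵ T.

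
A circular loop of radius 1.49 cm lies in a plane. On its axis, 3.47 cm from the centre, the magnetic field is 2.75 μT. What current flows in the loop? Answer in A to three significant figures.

I ≈ 1.06 A

On the axis of a loop, B = μ₀IR²/[2(R²+z²)^(3/2)], so I = 2B(R²+z²)^(3/2)/(μ₀R²).
R² + z² = 0.000222 + 0.001204 = 0.001426 m²; raised to 3/2 gives 5.39×10⁻⁵ m³.
I = 2 × 2.75×10⁻⁶ × 5.39×10⁻⁵ / (1.26×10⁻⁶ × 0.000222) = 1.06 A.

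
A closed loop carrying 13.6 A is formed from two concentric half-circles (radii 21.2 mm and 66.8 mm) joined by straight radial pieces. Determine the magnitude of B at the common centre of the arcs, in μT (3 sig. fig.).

B ≈ 138 μT

The radial connectors point toward the centre, so dl × r̂ = 0 and they contribute nothing.
Each semicircle gives μ₀I/(4R): inner arc 2.02×10⁻⁴ T, outer arc 6.40×10⁻⁵ T.
The two arcs carry current in opposite angular senses, so their fields oppose: B = |2.02×10⁻⁴ − 6.40×10⁻⁵| = 1.38×10⁻⁴ T.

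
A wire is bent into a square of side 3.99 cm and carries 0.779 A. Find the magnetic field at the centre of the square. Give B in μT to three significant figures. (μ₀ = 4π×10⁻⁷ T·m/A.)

B ≈ 22.1 μT

Each side is a finite straight segment at perpendicular distance d = a/(2 tan(π/4)) = 0.01995 m from the centre, with end-angles ±π/4.
One side contributes B₁ = (μ₀I/4πd)·2 sin(π/4) = 5.52×10⁻⁶ T.
All 4 sides add in the same direction: B = 4 × 5.52×10⁻⁶ = 2.21×10⁻⁵ T.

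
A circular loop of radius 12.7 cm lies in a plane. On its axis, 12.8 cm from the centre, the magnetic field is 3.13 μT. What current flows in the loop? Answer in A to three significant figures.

I ≈ 1.81 A

On the axis of a loop, B = μ₀IR²/[2(R²+z²)^(3/2)], so I = 2B(R²+z²)^(3/2)/(μ₀R²).
R² + z² = 0.01613 + 0.01638 = 0.03251 m²; raised to 3/2 gives 5.86×10⁻³ m³.
I = 2 × 3.13×10⁻⁶ × 5.86×10⁻³ / (1.26×10⁻⁶ × 0.01613) = 1.81 A.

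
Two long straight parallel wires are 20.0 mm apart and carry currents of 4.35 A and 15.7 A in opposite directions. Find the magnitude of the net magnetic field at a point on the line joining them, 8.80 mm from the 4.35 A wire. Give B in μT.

B ≈ 379 μT

Each long wire gives B = μ₀I/(2πd). Distances are d₁ = 0.0088 m and d₂ = 0.0112 m.
B₁ = 9.89×10⁻⁵ T, B₂ = 2.80×10⁻⁴ T.
Between antiparallel currents both contributions point the same way, so they add. B = B₁ + B₂ = 9.89×10⁻⁵ + 2.80×10⁻⁴ = 3.79×10⁻⁴ T.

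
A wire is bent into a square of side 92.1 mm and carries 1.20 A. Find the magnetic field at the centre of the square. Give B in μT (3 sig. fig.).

Each side is a finite straight segment at perpendicular distance d = a/(2 tan(π/4)) = 0.04605 m from the centre, with end-angles ±π/4.
One side contributes B₁ = (μ₀I/4πd)·2 sin(π/4) = 3.69×10⁻⁶ T.
All 4 sides add in the same direction: B = 4 × 3.69×10⁻⁶ = 1.47×10⁻⁵ T.

B ≈ 14.7 μT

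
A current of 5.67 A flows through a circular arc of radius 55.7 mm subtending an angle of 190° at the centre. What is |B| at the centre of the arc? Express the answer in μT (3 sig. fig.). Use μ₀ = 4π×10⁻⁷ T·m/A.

The Biot–Savart field of a circular arc at its centre is B = μ₀Iφ/(4πR), with φ = 3.316 rad.
B = (4π×10⁻⁷ × 5.67 × 3.316) / (4π × 0.0557) = 3.38×10⁻⁵ T.

B ≈ 33.8 μT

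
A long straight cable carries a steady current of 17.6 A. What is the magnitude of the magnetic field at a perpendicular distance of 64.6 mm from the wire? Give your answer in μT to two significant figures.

For an infinitely long straight wire, B = μ₀I/(2πd).
B = (4π×10⁻⁷ × 17.6) / (2π × 0.0646) = 5.45×10⁻⁵ T.

B ≈ 54 μT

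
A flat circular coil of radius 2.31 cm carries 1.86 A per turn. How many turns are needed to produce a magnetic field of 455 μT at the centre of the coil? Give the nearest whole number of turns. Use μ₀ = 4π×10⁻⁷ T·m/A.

N = 9

For an N-turn coil, B = Nμ₀I/(2R). A single turn gives B₁ = 5.06×10⁻⁵ T with R = 0.0231 m.
N = B/B₁ = 4.55×10⁻⁴ / 5.06×10⁻⁵ = 8.99.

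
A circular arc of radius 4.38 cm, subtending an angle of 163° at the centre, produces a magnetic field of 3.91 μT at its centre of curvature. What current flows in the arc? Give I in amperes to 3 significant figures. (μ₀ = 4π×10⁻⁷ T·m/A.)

For a circular arc, B = μ₀Iφ/(4πR) with φ in radians; here φ = 2.845 rad.
So I = 4πRB/(μ₀φ) = 4π × 0.0438 × 3.91×10⁻⁶ / (4π×10⁻⁷ × 2.845) = 0.602 A.

I ≈ 0.602 A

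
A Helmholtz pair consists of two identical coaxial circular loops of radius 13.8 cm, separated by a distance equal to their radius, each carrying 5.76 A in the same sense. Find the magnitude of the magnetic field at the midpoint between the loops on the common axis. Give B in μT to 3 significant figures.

B ≈ 37.5 μT

Each loop contributes B = μ₀IR²/[2(R²+z²)^(3/2)] on the axis, with z measured from that loop.
Loop 1 (z = 0.069 m): B₁ = 1.88×10⁻⁵ T. Loop 2 (z = 0.069 m): B₂ = 1.88×10⁻⁵ T.
The fields add: B = B₁ + B₂ = 3.75×10⁻⁵ T.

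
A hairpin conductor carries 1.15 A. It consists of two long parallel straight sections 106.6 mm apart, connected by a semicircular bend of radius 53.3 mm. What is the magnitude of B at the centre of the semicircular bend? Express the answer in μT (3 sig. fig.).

The semicircular arc contributes B_arc = μ₀I·π/(4πR) = μ₀I/(4R) = 6.78×10⁻⁶ T.
Each semi-infinite lead is at perpendicular distance R = 0.0533 m from the centre, with the perpendicular foot at its near end, so it contributes μ₀I/(4πR); both point the same way, together 4.32×10⁻⁶ T.
Arc and leads all point the same direction: B = 6.78×10⁻⁶ + 4.32×10⁻⁶ = 1.11×10⁻⁵ T.

B ≈ 11.1 μT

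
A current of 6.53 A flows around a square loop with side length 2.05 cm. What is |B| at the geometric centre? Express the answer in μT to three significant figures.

Each side is a finite straight segment at perpendicular distance d = a/(2 tan(π/4)) = 0.01025 m from the centre, with end-angles ±π/4.
One side contributes B₁ = (μ₀I/4πd)·2 sin(π/4) = 9.01×10⁻⁵ T.
All 4 sides add in the same direction: B = 4 × 9.01×10⁻⁵ = 3.60×10⁻⁴ T.

B ≈ 360 μT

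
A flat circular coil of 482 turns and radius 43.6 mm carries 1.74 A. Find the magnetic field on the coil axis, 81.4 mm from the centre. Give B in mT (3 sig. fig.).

B ≈ 1.27 mT

For an N-turn flat coil, B = Nμ₀IR²/[2(R²+z²)^(3/2)] with R = 0.0436 m, z = 0.0814 m.
B = 482 × 2.64×10⁻⁶ T = 1.27×10⁻³ T.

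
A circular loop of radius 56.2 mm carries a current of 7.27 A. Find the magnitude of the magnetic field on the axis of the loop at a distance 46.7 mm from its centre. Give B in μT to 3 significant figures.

B ≈ 37.0 μT

On the axis of a circular loop, B = μ₀IR² / [2(R²+z²)^(3/2)].
R² + z² = (0.0562)² + (0.0467)² = 0.005339 m², and (R²+z²)^(3/2) = 3.90×10⁻⁴ m³.
B = (4π×10⁻⁷ × 7.27 × 0.003158) / (2 × 3.90×10⁻⁴) = 3.70×10⁻⁵ T.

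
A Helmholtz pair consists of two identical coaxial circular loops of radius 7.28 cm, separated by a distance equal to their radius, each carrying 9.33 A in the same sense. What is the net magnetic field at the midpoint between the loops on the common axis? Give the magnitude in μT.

Each loop contributes B = μ₀IR²/[2(R²+z²)^(3/2)] on the axis, with z measured from that loop.
Loop 1 (z = 0.0364 m): B₁ = 5.76×10⁻⁵ T. Loop 2 (z = 0.0364 m): B₂ = 5.76×10⁻⁵ T.
The fields add: B = B₁ + B₂ = 1.15×10⁻⁴ T.

B ≈ 115 μT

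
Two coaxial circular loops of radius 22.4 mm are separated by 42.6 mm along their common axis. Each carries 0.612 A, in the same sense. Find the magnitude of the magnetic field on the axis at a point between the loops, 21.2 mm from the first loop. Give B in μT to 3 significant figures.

B ≈ 13.1 μT

Each loop contributes B = μ₀IR²/[2(R²+z²)^(3/2)] on the axis, with z measured from that loop.
Loop 1 (z = 0.0212 m): B₁ = 6.58×10⁻⁶ T. Loop 2 (z = 0.0214 m): B₂ = 6.49×10⁻⁶ T.
The fields add: B = B₁ + B₂ = 1.31×10⁻⁵ T.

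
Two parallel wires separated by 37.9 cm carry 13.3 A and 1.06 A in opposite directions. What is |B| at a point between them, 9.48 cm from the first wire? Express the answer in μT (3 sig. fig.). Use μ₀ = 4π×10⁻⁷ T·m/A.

Each long wire gives B = μ₀I/(2πd). Distances are d₁ = 0.0948 m and d₂ = 0.2842 m.
B₁ = 2.81×10⁻⁵ T, B₂ = 7.46×10⁻⁷ T.
Between antiparallel currents both contributions point the same way, so they add. B = B₁ + B₂ = 2.81×10⁻⁵ + 7.46×10⁻⁷ = 2.88×10⁻⁵ T.

B ≈ 28.8 μT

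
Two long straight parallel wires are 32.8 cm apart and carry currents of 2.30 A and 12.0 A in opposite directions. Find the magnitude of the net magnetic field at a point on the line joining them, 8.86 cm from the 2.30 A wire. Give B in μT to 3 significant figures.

Each long wire gives B = μ₀I/(2πd). Distances are d₁ = 0.0886 m and d₂ = 0.2394 m.
B₁ = 5.19×10⁻⁶ T, B₂ = 1.00×10⁻⁵ T.
Between antiparallel currents both contributions point the same way, so they add. B = B₁ + B₂ = 5.19×10⁻⁶ + 1.00×10⁻⁵ = 1.52×10⁻⁵ T.

B ≈ 15.2 μT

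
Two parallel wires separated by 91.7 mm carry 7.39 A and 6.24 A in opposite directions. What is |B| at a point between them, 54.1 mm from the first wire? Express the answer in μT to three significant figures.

B ≈ 60.5 μT

Each long wire gives B = μ₀I/(2πd). Distances are d₁ = 0.0541 m and d₂ = 0.0376 m.
B₁ = 2.73×10⁻⁵ T, B₂ = 3.32×10⁻⁵ T.
Between antiparallel currents both contributions point the same way, so they add. B = B₁ + B₂ = 2.73×10⁻⁵ + 3.32×10⁻⁵ = 6.05×10⁻⁵ T.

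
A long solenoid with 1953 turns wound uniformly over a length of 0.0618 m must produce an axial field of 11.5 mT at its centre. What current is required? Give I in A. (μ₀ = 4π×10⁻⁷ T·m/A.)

Inside a long solenoid B = μ₀nI with n = 3.160×10⁴ m⁻¹, so I = B/(μ₀n).
I = 1.15×10⁻² / (4π×10⁻⁷ × 3.160×10⁴) = 0.290 A.

I ≈ 0.290 A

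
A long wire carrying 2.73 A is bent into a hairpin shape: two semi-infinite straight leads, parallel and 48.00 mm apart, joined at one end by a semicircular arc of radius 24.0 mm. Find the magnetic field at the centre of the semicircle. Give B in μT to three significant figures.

The semicircular arc contributes B_arc = μ₀I·π/(4πR) = μ₀I/(4R) = 3.57×10⁻⁵ T.
Each semi-infinite lead is at perpendicular distance R = 0.024 m from the centre, with the perpendicular foot at its near end, so it contributes μ₀I/(4πR); both point the same way, together 2.28×10⁻⁵ T.
Arc and leads all point the same direction: B = 3.57×10⁻⁵ + 2.28×10⁻⁵ = 5.85×10⁻⁵ T.

B ≈ 58.5 μT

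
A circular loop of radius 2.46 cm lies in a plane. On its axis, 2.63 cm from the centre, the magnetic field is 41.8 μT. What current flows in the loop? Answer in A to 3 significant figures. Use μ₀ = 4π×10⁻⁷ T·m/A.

On the axis of a loop, B = μ₀IR²/[2(R²+z²)^(3/2)], so I = 2B(R²+z²)^(3/2)/(μ₀R²).
R² + z² = 0.0006052 + 0.0006917 = 0.001297 m²; raised to 3/2 gives 4.67×10⁻⁵ m³.
I = 2 × 4.18×10⁻⁵ × 4.67×10⁻⁵ / (1.26×10⁻⁶ × 0.0006052) = 5.13 A.

I ≈ 5.13 A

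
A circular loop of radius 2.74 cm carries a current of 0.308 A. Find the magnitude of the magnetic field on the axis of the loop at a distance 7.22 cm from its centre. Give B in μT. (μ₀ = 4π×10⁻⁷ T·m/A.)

On the axis of a circular loop, B = μ₀IR² / [2(R²+z²)^(3/2)].
R² + z² = (0.0274)² + (0.0722)² = 0.005964 m², and (R²+z²)^(3/2) = 4.61×10⁻⁴ m³.
B = (4π×10⁻⁷ × 0.308 × 0.0007508) / (2 × 4.61×10⁻⁴) = 3.15×10⁻⁷ T.

B ≈ 0.315 μT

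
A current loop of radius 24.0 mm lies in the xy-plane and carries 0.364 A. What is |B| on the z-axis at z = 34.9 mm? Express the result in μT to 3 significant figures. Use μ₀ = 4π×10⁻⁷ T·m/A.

On the axis of a circular loop, B = μ₀IR² / [2(R²+z²)^(3/2)].
R² + z² = (0.024)² + (0.0349)² = 0.001794 m², and (R²+z²)^(3/2) = 7.60×10⁻⁵ m³.
B = (4π×10⁻⁷ × 0.364 × 0.000576) / (2 × 7.60×10⁻⁵) = 1.73×10⁻⁶ T.

B ≈ 1.73 μT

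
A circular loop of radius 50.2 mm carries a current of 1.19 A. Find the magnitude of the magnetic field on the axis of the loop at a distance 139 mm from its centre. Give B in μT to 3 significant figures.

On the axis of a circular loop, B = μ₀IR² / [2(R²+z²)^(3/2)].
R² + z² = (0.0502)² + (0.139)² = 0.02184 m², and (R²+z²)^(3/2) = 3.23×10⁻³ m³.
B = (4π×10⁻⁷ × 1.19 × 0.00252) / (2 × 3.23×10⁻³) = 5.84×10⁻⁷ T.

B ≈ 0.584 μT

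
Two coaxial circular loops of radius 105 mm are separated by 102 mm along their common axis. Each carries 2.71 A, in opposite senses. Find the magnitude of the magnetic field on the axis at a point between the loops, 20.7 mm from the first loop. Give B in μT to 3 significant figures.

B ≈ 7.30 μT

Each loop contributes B = μ₀IR²/[2(R²+z²)^(3/2)] on the axis, with z measured from that loop.
Loop 1 (z = 0.0207 m): B₁ = 1.53×10⁻⁵ T. Loop 2 (z = 0.0813 m): B₂ = 8.02×10⁻⁶ T.
The fields oppose: B = |B₁ − B₂| = 7.30×10⁻⁶ T.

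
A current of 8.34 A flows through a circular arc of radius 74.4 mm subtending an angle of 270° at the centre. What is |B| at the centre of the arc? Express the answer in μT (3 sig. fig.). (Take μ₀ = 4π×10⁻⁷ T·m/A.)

B ≈ 52.8 μT

The Biot–Savart field of a circular arc at its centre is B = μ₀Iφ/(4πR), with φ = 4.712 rad.
B = (4π×10⁻⁷ × 8.34 × 4.712) / (4π × 0.0744) = 5.28×10⁻⁵ T.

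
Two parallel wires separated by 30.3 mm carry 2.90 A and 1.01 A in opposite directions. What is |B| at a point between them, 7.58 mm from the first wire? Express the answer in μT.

Each long wire gives B = μ₀I/(2πd). Distances are d₁ = 0.00758 m and d₂ = 0.02272 m.
B₁ = 7.65×10⁻⁵ T, B₂ = 8.89×10⁻⁶ T.
Between antiparallel currents both contributions point the same way, so they add. B = B₁ + B₂ = 7.65×10⁻⁵ + 8.89×10⁻⁶ = 8.54×10⁻⁵ T.

B ≈ 85.4 μT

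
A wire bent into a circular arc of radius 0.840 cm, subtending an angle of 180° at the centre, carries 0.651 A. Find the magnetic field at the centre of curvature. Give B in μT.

B ≈ 24.3 μT

The Biot–Savart field of a circular arc at its centre is B = μ₀Iφ/(4πR), with φ = 3.142 rad.
B = (4π×10⁻⁷ × 0.651 × 3.142) / (4π × 0.0084) = 2.43×10⁻⁵ T.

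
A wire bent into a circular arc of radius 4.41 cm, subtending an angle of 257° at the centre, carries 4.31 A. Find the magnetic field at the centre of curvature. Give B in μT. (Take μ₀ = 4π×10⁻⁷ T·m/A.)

The Biot–Savart field of a circular arc at its centre is B = μ₀Iφ/(4πR), with φ = 4.485 rad.
B = (4π×10⁻⁷ × 4.31 × 4.485) / (4π × 0.0441) = 4.38×10⁻⁵ T.

B ≈ 43.8 μT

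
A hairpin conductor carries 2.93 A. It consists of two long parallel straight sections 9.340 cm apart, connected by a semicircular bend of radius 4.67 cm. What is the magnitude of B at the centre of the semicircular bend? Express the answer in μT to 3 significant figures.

B ≈ 32.3 μT

The semicircular arc contributes B_arc = μ₀I·π/(4πR) = μ₀I/(4R) = 1.97×10⁻⁵ T.
Each semi-infinite lead is at perpendicular distance R = 0.0467 m from the centre, with the perpendicular foot at its near end, so it contributes μ₀I/(4πR); both point the same way, together 1.25×10⁻⁵ T.
Arc and leads all point the same direction: B = 1.97×10⁻⁵ + 1.25×10⁻⁵ = 3.23×10⁻⁵ T.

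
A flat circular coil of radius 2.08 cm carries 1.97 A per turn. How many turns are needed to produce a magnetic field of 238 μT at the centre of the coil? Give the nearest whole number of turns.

N = 4

For an N-turn coil, B = Nμ₀I/(2R). A single turn gives B₁ = 5.95×10⁻⁵ T with R = 0.0208 m.
N = B/B₁ = 2.38×10⁻⁴ / 5.95×10⁻⁵ = 4.00.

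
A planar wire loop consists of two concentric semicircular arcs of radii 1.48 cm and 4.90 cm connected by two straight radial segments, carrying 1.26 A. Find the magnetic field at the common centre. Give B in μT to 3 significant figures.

The radial connectors point toward the centre, so dl × r̂ = 0 and they contribute nothing.
Each semicircle gives μ₀I/(4R): inner arc 2.67×10⁻⁵ T, outer arc 8.08×10⁻⁶ T.
The two arcs carry current in opposite angular senses, so their fields oppose: B = |2.67×10⁻⁵ − 8.08×10⁻⁶| = 1.87×10⁻⁵ T.

B ≈ 18.7 μT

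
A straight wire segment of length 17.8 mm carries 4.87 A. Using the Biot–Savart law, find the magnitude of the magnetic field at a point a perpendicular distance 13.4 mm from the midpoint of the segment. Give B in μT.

B ≈ 40.2 μT

For a finite straight segment, B = (μ₀I/4πd)(sinθ₁ + sinθ₂), where θ₁, θ₂ are the angles from the perpendicular to each end.
The perpendicular from the point meets the wire at its midpoint, so each end is L/2 = 0.0089 m away along the wire.
sinθ₁ = 0.0089/√(0.0089²+0.0134²) = 0.5533; sinθ₂ = 0.0089/√(0.0089²+0.0134²) = 0.5533.
B = (4π×10⁻⁷ × 4.87) / (4π × 0.0134) × (0.5533 + 0.5533) = 4.02×10⁻⁵ T.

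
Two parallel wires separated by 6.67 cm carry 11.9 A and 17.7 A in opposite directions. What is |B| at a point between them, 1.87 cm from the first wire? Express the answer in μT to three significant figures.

B ≈ 201 μT

Each long wire gives B = μ₀I/(2πd). Distances are d₁ = 0.0187 m and d₂ = 0.048 m.
B₁ = 1.27×10⁻⁴ T, B₂ = 7.38×10⁻⁵ T.
Between antiparallel currents both contributions point the same way, so they add. B = B₁ + B₂ = 1.27×10⁻⁴ + 7.38×10⁻⁵ = 2.01×10⁻⁴ T.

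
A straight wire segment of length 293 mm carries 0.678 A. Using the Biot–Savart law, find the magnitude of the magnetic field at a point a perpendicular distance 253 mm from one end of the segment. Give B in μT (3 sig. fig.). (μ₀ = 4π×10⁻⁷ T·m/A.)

For a finite straight segment, B = (μ₀I/4πd)(sinθ₁ + sinθ₂), where θ₁, θ₂ are the angles from the perpendicular to each end.
The perpendicular foot is at one end, so the two end-offsets along the wire are 0 and L = 0.293 m.
sinθ₁ = 0/√(0²+0.253²) = 0.0000; sinθ₂ = 0.293/√(0.293²+0.253²) = 0.7569.
B = (4π×10⁻⁷ × 0.678) / (4π × 0.253) × (0.0000 + 0.7569) = 2.03×10⁻⁷ T.

B ≈ 0.203 μT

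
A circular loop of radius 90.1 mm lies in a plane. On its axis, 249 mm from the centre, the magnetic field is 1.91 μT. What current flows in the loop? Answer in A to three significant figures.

On the axis of a loop, B = μ₀IR²/[2(R²+z²)^(3/2)], so I = 2B(R²+z²)^(3/2)/(μ₀R²).
R² + z² = 0.008118 + 0.062 = 0.07012 m²; raised to 3/2 gives 1.86×10⁻² m³.
I = 2 × 1.91×10⁻⁶ × 1.86×10⁻² / (1.26×10⁻⁶ × 0.008118) = 6.95 A.

I ≈ 6.95 A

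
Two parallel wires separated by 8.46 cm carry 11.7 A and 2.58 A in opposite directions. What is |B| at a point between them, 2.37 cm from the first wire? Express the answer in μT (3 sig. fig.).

Each long wire gives B = μ₀I/(2πd). Distances are d₁ = 0.0237 m and d₂ = 0.0609 m.
B₁ = 9.87×10⁻⁵ T, B₂ = 8.47×10⁻⁶ T.
Between antiparallel currents both contributions point the same way, so they add. B = B₁ + B₂ = 9.87×10⁻⁵ + 8.47×10⁻⁶ = 1.07×10⁻⁴ T.

B ≈ 107 μT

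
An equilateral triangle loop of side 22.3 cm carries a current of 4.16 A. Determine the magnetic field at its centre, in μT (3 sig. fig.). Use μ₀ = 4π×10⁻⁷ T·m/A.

Each side is a finite straight segment at perpendicular distance d = a/(2 tan(π/3)) = 0.06437 m from the centre, with end-angles ±π/3.
One side contributes B₁ = (μ₀I/4πd)·2 sin(π/3) = 1.12×10⁻⁵ T.
All 3 sides add in the same direction: B = 3 × 1.12×10⁻⁵ = 3.36×10⁻⁵ T.

B ≈ 33.6 μT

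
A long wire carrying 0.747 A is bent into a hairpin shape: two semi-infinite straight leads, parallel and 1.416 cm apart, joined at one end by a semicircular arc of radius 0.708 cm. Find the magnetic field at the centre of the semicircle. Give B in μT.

B ≈ 54.2 μT

The semicircular arc contributes B_arc = μ₀I·π/(4πR) = μ₀I/(4R) = 3.31×10⁻⁵ T.
Each semi-infinite lead is at perpendicular distance R = 0.00708 m from the centre, with the perpendicular foot at its near end, so it contributes μ₀I/(4πR); both point the same way, together 2.11×10⁻⁵ T.
Arc and leads all point the same direction: B = 3.31×10⁻⁵ + 2.11×10⁻⁵ = 5.42×10⁻⁵ T.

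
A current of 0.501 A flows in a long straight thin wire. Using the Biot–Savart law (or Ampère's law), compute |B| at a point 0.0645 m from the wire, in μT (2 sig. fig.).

B ≈ 1.6 μT

For an infinitely long straight wire, B = μ₀I/(2πd).
B = (4π×10⁻⁷ × 0.501) / (2π × 0.0645) = 1.55×10⁻⁶ T.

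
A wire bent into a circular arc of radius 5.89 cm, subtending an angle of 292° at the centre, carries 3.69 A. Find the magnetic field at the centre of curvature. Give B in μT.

The Biot–Savart field of a circular arc at its centre is B = μ₀Iφ/(4πR), with φ = 5.096 rad.
B = (4π×10⁻⁷ × 3.69 × 5.096) / (4π × 0.0589) = 3.19×10⁻⁵ T.

B ≈ 31.9 μT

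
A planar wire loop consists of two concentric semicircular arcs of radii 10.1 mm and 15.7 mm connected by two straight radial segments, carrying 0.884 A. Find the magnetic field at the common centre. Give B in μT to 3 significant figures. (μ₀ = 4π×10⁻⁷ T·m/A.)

B ≈ 9.81 μT

The radial connectors point toward the centre, so dl × r̂ = 0 and they contribute nothing.
Each semicircle gives μ₀I/(4R): inner arc 2.75×10⁻⁵ T, outer arc 1.77×10⁻⁵ T.
The two arcs carry current in opposite angular senses, so their fields oppose: B = |2.75×10⁻⁵ − 1.77×10⁻⁵| = 9.81×10⁻⁶ T.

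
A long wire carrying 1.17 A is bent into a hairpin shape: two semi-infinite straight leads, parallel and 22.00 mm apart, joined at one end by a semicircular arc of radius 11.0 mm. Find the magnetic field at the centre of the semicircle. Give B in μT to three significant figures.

The semicircular arc contributes B_arc = μ₀I·π/(4πR) = μ₀I/(4R) = 3.34×10⁻⁵ T.
Each semi-infinite lead is at perpendicular distance R = 0.011 m from the centre, with the perpendicular foot at its near end, so it contributes μ₀I/(4πR); both point the same way, together 2.13×10⁻⁵ T.
Arc and leads all point the same direction: B = 3.34×10⁻⁵ + 2.13×10⁻⁵ = 5.47×10⁻⁵ T.

B ≈ 54.7 μT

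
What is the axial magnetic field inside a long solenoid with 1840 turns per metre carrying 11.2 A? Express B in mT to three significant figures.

Inside a long solenoid, B = μ₀nI with n = 1840 turns/m.
B = 4π×10⁻⁷ × 1840 × 11.2 = 2.59×10⁻² T.

B ≈ 25.9 mT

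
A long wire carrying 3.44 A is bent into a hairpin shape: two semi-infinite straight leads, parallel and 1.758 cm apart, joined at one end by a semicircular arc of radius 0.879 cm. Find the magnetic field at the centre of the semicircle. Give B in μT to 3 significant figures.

The semicircular arc contributes B_arc = μ₀I·π/(4πR) = μ₀I/(4R) = 1.23×10⁻⁴ T.
Each semi-infinite lead is at perpendicular distance R = 0.00879 m from the centre, with the perpendicular foot at its near end, so it contributes μ₀I/(4πR); both point the same way, together 7.83×10⁻⁵ T.
Arc and leads all point the same direction: B = 1.23×10⁻⁴ + 7.83×10⁻⁵ = 2.01×10⁻⁴ T.

B ≈ 201 μT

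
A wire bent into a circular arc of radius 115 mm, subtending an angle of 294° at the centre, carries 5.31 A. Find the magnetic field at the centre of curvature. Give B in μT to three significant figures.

B ≈ 23.7 μT

The Biot–Savart field of a circular arc at its centre is B = μ₀Iφ/(4πR), with φ = 5.131 rad.
B = (4π×10⁻⁷ × 5.31 × 5.131) / (4π × 0.115) = 2.37×10⁻⁵ T.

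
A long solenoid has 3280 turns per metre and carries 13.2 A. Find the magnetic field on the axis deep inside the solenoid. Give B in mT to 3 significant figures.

B ≈ 54.4 mT

Inside a long solenoid, B = μ₀nI with n = 3280 turns/m.
B = 4π×10⁻⁷ × 3280 × 13.2 = 5.44×10⁻² T.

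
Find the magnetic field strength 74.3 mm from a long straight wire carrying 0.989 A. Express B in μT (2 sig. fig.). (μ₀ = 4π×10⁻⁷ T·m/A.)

B ≈ 2.7 μT

For an infinitely long straight wire, B = μ₀I/(2πd).
B = (4π×10⁻⁷ × 0.989) / (2π × 0.0743) = 2.66×10⁻⁶ T.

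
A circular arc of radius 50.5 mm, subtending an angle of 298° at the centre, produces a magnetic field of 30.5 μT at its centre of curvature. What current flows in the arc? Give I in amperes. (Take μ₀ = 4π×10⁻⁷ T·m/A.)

I ≈ 2.96 A

For a circular arc, B = μ₀Iφ/(4πR) with φ in radians; here φ = 5.201 rad.
So I = 4πRB/(μ₀φ) = 4π × 0.0505 × 3.05×10⁻⁵ / (4π×10⁻⁷ × 5.201) = 2.96 A.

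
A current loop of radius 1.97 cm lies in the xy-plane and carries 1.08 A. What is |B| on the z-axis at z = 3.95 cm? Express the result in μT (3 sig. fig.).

On the axis of a circular loop, B = μ₀IR² / [2(R²+z²)^(3/2)].
R² + z² = (0.0197)² + (0.0395)² = 0.001948 m², and (R²+z²)^(3/2) = 8.60×10⁻⁵ m³.
B = (4π×10⁻⁷ × 1.08 × 0.0003881) / (2 × 8.60×10⁻⁵) = 3.06×10⁻⁶ T.

B ≈ 3.06 μT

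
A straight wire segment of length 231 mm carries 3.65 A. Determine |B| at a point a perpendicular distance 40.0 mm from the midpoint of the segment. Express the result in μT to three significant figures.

B ≈ 17.2 μT

For a finite straight segment, B = (μ₀I/4πd)(sinθ₁ + sinθ₂), where θ₁, θ₂ are the angles from the perpendicular to each end.
The perpendicular from the point meets the wire at its midpoint, so each end is L/2 = 0.1155 m away along the wire.
sinθ₁ = 0.1155/√(0.1155²+0.04²) = 0.9449; sinθ₂ = 0.1155/√(0.1155²+0.04²) = 0.9449.
B = (4π×10⁻⁷ × 3.65) / (4π × 0.04) × (0.9449 + 0.9449) = 1.72×10⁻⁵ T.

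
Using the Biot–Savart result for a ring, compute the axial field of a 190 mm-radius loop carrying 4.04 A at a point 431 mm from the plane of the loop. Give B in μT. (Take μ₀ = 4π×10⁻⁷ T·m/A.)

On the axis of a circular loop, B = μ₀IR² / [2(R²+z²)^(3/2)].
R² + z² = (0.19)² + (0.431)² = 0.2219 m², and (R²+z²)^(3/2) = 0.105 m³.
B = (4π×10⁻⁷ × 4.04 × 0.0361) / (2 × 0.105) = 8.77×10⁻⁷ T.

B ≈ 0.877 μT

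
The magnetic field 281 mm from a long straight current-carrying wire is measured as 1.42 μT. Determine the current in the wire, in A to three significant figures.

I ≈ 2.00 A

For a long straight wire B = μ₀I/(2πd), so I = 2πdB/μ₀.
I = 2π × 0.281 × 1.42×10⁻⁶ / (4π×10⁻⁷) = 2.00 A.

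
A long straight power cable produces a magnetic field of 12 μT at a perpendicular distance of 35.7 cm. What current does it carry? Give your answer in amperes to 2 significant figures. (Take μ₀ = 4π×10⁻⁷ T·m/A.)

I ≈ 21 A

For a long straight wire B = μ₀I/(2πd), so I = 2πdB/μ₀.
I = 2π × 0.357 × 1.20×10⁻⁵ / (4π×10⁻⁷) = 21.4 A.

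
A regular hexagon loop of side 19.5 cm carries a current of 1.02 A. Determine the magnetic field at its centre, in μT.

Each side is a finite straight segment at perpendicular distance d = a/(2 tan(π/6)) = 0.1689 m from the centre, with end-angles ±π/6.
One side contributes B₁ = (μ₀I/4πd)·2 sin(π/6) = 6.04×10⁻⁷ T.
All 6 sides add in the same direction: B = 6 × 6.04×10⁻⁷ = 3.62×10⁻⁶ T.

B ≈ 3.62 μT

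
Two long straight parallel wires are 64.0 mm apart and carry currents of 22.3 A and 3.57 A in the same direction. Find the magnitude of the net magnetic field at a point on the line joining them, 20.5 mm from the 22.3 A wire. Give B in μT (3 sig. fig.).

B ≈ 201 μT

Each long wire gives B = μ₀I/(2πd). Distances are d₁ = 0.0205 m and d₂ = 0.0435 m.
B₁ = 2.18×10⁻⁴ T, B₂ = 1.64×10⁻⁵ T.
Between parallel currents the two contributions point in opposite directions, so they subtract. B = |B₁ − B₂| = |2.18×10⁻⁴ − 1.64×10⁻⁵| = 2.01×10⁻⁴ T.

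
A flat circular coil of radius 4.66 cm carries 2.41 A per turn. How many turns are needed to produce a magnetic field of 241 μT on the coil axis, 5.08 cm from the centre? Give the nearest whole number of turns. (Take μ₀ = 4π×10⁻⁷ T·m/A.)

N = 24

For an N-turn coil, B = Nμ₀IR²/[2(R²+z²)^(3/2)]. A single turn gives B₁ = 1.00×10⁻⁵ T with R = 0.0466 m, z = 0.0508 m.
N = B/B₁ = 2.41×10⁻⁴ / 1.00×10⁻⁵ = 24.01.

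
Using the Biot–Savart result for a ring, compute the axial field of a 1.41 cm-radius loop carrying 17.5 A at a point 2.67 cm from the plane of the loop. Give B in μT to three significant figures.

B ≈ 79.4 μT

On the axis of a circular loop, B = μ₀IR² / [2(R²+z²)^(3/2)].
R² + z² = (0.0141)² + (0.0267)² = 0.0009117 m², and (R²+z²)^(3/2) = 2.75×10⁻⁵ m³.
B = (4π×10⁻⁷ × 17.5 × 0.0001988) / (2 × 2.75×10⁻⁵) = 7.94×10⁻⁵ T.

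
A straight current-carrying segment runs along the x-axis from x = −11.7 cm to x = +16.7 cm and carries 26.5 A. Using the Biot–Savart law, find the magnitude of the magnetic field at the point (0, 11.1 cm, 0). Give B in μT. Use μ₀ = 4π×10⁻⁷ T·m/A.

B ≈ 37.2 μT

For a finite straight segment, B = (μ₀I/4πd)(sinθ₁ + sinθ₂), where θ₁, θ₂ are the angles from the perpendicular to each end.
The perpendicular distance is d = 0.111 m; the end-offsets along the wire are a = 0.117 m and b = 0.167 m.
sinθ₁ = 0.117/√(0.117²+0.111²) = 0.7255; sinθ₂ = 0.167/√(0.167²+0.111²) = 0.8328.
B = (4π×10⁻⁷ × 26.5) / (4π × 0.111) × (0.7255 + 0.8328) = 3.72×10⁻⁵ T.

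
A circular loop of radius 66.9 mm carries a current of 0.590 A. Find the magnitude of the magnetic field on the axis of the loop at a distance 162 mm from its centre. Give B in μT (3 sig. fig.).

B ≈ 0.308 μT

On the axis of a circular loop, B = μ₀IR² / [2(R²+z²)^(3/2)].
R² + z² = (0.0669)² + (0.162)² = 0.03072 m², and (R²+z²)^(3/2) = 5.38×10⁻³ m³.
B = (4π×10⁻⁷ × 0.590 × 0.004476) / (2 × 5.38×10⁻³) = 3.08×10⁻⁷ T.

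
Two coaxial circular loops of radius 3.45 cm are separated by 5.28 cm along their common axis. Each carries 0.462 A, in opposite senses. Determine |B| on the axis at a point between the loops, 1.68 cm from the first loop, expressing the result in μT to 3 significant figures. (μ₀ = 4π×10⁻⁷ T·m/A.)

B ≈ 3.33 μT

Each loop contributes B = μ₀IR²/[2(R²+z²)^(3/2)] on the axis, with z measured from that loop.
Loop 1 (z = 0.0168 m): B₁ = 6.11×10⁻⁶ T. Loop 2 (z = 0.036 m): B₂ = 2.79×10⁻⁶ T.
The fields oppose: B = |B₁ − B₂| = 3.33×10⁻⁶ T.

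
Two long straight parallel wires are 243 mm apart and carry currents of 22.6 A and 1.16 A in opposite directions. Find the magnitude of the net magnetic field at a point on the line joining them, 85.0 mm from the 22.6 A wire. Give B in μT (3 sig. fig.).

B ≈ 54.6 μT

Each long wire gives B = μ₀I/(2πd). Distances are d₁ = 0.085 m and d₂ = 0.158 m.
B₁ = 5.32×10⁻⁵ T, B₂ = 1.47×10⁻⁶ T.
Between antiparallel currents both contributions point the same way, so they add. B = B₁ + B₂ = 5.32×10⁻⁵ + 1.47×10⁻⁶ = 5.46×10⁻⁵ T.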